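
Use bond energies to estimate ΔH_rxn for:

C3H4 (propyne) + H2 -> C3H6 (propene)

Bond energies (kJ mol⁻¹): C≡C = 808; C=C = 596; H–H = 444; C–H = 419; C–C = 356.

ΔH ≈ −182 kJ

Bonds broken (reactants):
  C≡C: 1 × 808 = 808
  C–C: 1 × 356 = 356
  C–H: 4 × 419 = 1676
  H–H: 1 × 444 = 444
  Σ(broken) = 3284 kJ
Bonds formed (products):
  C–C: 1 × 356 = 356
  C–H: 6 × 419 = 2514
  C=C: 1 × 596 = 596
  Σ(formed) = 3466 kJ
ΔH = Σ(broken) − Σ(formed) = 3284 − 3466 = −182 kJ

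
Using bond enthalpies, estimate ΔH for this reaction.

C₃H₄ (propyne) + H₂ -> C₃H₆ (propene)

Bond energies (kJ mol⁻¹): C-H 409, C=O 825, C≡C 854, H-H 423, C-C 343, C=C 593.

ΔH ≈ −134 kJ

Bonds broken (reactants):
  C≡C: 1 × 854 = 854
  C-C: 1 × 343 = 343
  C-H: 4 × 409 = 1636
  H-H: 1 × 423 = 423
  Σ(broken) = 3256 kJ
Bonds formed (products):
  C-C: 1 × 343 = 343
  C-H: 6 × 409 = 2454
  C=C: 1 × 593 = 593
  Σ(formed) = 3390 kJ
ΔH = Σ(broken) − Σ(formed) = 3256 − 3390 = −134 kJ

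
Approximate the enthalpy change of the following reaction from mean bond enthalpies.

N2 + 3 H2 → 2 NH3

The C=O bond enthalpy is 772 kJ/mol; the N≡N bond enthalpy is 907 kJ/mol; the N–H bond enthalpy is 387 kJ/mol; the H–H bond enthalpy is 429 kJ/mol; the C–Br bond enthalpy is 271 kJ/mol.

ΔH ≈ −128 kJ

Bonds broken (reactants):
  H–H: 3 × 429 = 1287
  N≡N: 1 × 907 = 907
  Σ(broken) = 2194 kJ
Bonds formed (products):
  N–H: 6 × 387 = 2322
  Σ(formed) = 2322 kJ
ΔH = Σ(broken) − Σ(formed) = 2194 − 2322 = −128 kJ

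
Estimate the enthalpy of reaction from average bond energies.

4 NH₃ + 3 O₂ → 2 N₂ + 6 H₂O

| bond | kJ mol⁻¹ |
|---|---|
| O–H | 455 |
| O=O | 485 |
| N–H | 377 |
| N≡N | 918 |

ΔH ≈ −1317 kJ

Bonds broken (reactants):
  N–H: 12 × 377 = 4524
  O=O: 3 × 485 = 1455
  Σ(broken) = 5979 kJ
Bonds formed (products):
  N≡N: 2 × 918 = 1836
  O–H: 12 × 455 = 5460
  Σ(formed) = 7296 kJ
ΔH = Σ(broken) − Σ(formed) = 5979 − 7296 = −1317 kJ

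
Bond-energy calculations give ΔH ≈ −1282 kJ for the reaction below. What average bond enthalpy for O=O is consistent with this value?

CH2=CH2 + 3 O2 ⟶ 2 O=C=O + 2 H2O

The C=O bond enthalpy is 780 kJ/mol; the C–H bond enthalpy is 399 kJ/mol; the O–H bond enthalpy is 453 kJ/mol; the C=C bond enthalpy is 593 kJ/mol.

D(O=O) ≈ 487 kJ/mol

Let D be the O=O bond energy.
Σ(broken) = 4×399 + 1×593 + 3×D = 2189 + 3D
Σ(formed) = 4×780 + 4×453 = 4932
ΔH = Σ(broken) − Σ(formed) = (2189 + 3D) − (4932) = −2743 + 3D
Setting this equal to −1282 kJ gives 3D = 1461, so D = 487 kJ/mol.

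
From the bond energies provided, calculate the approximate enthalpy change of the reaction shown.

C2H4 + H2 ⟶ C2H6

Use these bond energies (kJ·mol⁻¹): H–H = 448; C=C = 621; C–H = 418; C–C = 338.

Bonds broken (reactants):
  C–H: 4 × 418 = 1672
  C=C: 1 × 621 = 621
  H–H: 1 × 448 = 448
  Σ(broken) = 2741 kJ
Bonds formed (products):
  C–C: 1 × 338 = 338
  C–H: 6 × 418 = 2508
  Σ(formed) = 2846 kJ
ΔH = Σ(broken) − Σ(formed) = 2741 − 2846 = −105 kJ

ΔH ≈ −105 kJ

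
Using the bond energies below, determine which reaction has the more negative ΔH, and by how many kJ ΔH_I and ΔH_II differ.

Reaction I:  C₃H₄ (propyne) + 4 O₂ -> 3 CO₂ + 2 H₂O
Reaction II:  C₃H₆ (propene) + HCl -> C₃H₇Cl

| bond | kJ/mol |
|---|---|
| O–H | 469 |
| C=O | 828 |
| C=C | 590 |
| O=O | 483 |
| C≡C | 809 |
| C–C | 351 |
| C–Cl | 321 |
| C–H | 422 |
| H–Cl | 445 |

Reaction I, by 2005 kJ

Reaction I:
  Bonds broken (reactants):
    C≡C: 1 × 809 = 809
    C–C: 1 × 351 = 351
    C–H: 4 × 422 = 1688
    O=O: 4 × 483 = 1932
    Σ(broken) = 4780 kJ
  Bonds formed (products):
    C=O: 6 × 828 = 4968
    O–H: 4 × 469 = 1876
    Σ(formed) = 6844 kJ
  ΔH_I = 4780 − 6844 = −2064 kJ
Reaction II:
  Bonds broken (reactants):
    C–C: 1 × 351 = 351
    C–H: 6 × 422 = 2532
    C=C: 1 × 590 = 590
    H–Cl: 1 × 445 = 445
    Σ(broken) = 3918 kJ
  Bonds formed (products):
    C–C: 2 × 351 = 702
    C–Cl: 1 × 321 = 321
    C–H: 7 × 422 = 2954
    Σ(formed) = 3977 kJ
  ΔH_II = 3918 − 3977 = −59 kJ
ΔH_I − ΔH_II = −2005 kJ, so reaction I has the more negative ΔH; |ΔH_I − ΔH_II| = 2005 kJ.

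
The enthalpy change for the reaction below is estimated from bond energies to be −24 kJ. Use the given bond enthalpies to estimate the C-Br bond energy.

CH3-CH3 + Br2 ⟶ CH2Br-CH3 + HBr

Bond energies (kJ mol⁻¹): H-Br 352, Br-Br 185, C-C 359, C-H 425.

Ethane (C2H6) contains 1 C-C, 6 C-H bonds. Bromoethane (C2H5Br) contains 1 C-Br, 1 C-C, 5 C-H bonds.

D(C-Br) ≈ 282 kJ/mol

Let D be the C-Br bond energy.
Σ(broken) = 1×185 + 1×359 + 6×425 = 3094
Σ(formed) = 1×D + 1×359 + 5×425 + 1×352 = 2836 + D
ΔH = Σ(broken) − Σ(formed) = (3094) − (2836 + D) = +258 − D
Setting this equal to −24 kJ gives D = 282 kJ/mol.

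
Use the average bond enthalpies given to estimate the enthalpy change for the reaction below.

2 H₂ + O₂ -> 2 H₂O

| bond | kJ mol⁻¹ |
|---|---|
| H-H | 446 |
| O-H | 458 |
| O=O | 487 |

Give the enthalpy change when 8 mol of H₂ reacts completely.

Bonds broken (reactants):
  H-H: 2 × 446 = 892
  O=O: 1 × 487 = 487
  Σ(broken) = 1379 kJ
Bonds formed (products):
  O-H: 4 × 458 = 1832
  Σ(formed) = 1832 kJ
ΔH = Σ(broken) − Σ(formed) = 1379 − 1832 = −453 kJ
For 4× the reaction as written: 4 × (−453) = −1812 kJ

ΔH = −1812 kJ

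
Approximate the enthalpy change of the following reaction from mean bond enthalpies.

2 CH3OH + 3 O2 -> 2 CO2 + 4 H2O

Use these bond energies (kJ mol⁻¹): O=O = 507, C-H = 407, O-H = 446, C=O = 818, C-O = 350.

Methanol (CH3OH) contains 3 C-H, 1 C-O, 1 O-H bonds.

ΔH ≈ −1285 kJ

Bonds broken (reactants):
  C-H: 6 × 407 = 2442
  C-O: 2 × 350 = 700
  O-H: 2 × 446 = 892
  O=O: 3 × 507 = 1521
  Σ(broken) = 5555 kJ
Bonds formed (products):
  C=O: 4 × 818 = 3272
  O-H: 8 × 446 = 3568
  Σ(formed) = 6840 kJ
ΔH = Σ(broken) − Σ(formed) = 5555 − 6840 = −1285 kJ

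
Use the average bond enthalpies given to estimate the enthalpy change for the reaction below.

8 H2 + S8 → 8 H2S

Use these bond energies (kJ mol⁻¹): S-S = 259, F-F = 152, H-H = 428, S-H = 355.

Bonds broken (reactants):
  H-H: 8 × 428 = 3424
  S-S: 8 × 259 = 2072
  Σ(broken) = 5496 kJ
Bonds formed (products):
  S-H: 16 × 355 = 5680
  Σ(formed) = 5680 kJ
ΔH = Σ(broken) − Σ(formed) = 5496 − 5680 = −184 kJ

ΔH ≈ −184 kJ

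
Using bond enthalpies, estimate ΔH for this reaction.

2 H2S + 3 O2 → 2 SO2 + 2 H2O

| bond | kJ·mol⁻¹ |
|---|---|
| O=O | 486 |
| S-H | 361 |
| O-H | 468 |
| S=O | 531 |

Bonds broken (reactants):
  O=O: 3 × 486 = 1458
  S-H: 4 × 361 = 1444
  Σ(broken) = 2902 kJ
Bonds formed (products):
  O-H: 4 × 468 = 1872
  S=O: 4 × 531 = 2124
  Σ(formed) = 3996 kJ
ΔH = Σ(broken) − Σ(formed) = 2902 − 3996 = −1094 kJ

ΔH ≈ −1094 kJ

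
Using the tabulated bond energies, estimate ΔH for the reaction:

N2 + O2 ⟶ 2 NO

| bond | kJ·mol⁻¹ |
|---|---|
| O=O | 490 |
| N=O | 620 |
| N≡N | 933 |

Bonds broken (reactants):
  N≡N: 1 × 933 = 933
  O=O: 1 × 490 = 490
  Σ(broken) = 1423 kJ
Bonds formed (products):
  N=O: 2 × 620 = 1240
  Σ(formed) = 1240 kJ
ΔH = Σ(broken) − Σ(formed) = 1423 − 1240 = +183 kJ

ΔH ≈ +183 kJ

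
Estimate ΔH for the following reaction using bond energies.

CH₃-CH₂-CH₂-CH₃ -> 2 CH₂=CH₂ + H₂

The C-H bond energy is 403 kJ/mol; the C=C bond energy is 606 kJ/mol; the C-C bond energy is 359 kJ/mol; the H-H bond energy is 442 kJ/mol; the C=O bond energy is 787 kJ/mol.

ΔH ≈ +229 kJ

Bonds broken (reactants):
  C-C: 3 × 359 = 1077
  C-H: 10 × 403 = 4030
  Σ(broken) = 5107 kJ
Bonds formed (products):
  C-H: 8 × 403 = 3224
  C=C: 2 × 606 = 1212
  H-H: 1 × 442 = 442
  Σ(formed) = 4878 kJ
ΔH = Σ(broken) − Σ(formed) = 5107 − 4878 = +229 kJ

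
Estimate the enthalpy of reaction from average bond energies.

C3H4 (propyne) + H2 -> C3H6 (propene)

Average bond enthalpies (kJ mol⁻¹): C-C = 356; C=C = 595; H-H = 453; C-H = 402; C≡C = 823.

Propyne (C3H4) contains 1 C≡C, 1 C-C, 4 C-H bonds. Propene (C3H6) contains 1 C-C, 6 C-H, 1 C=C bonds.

ΔH ≈ −123 kJ

Bonds broken (reactants):
  C≡C: 1 × 823 = 823
  C-C: 1 × 356 = 356
  C-H: 4 × 402 = 1608
  H-H: 1 × 453 = 453
  Σ(broken) = 3240 kJ
Bonds formed (products):
  C-C: 1 × 356 = 356
  C-H: 6 × 402 = 2412
  C=C: 1 × 595 = 595
  Σ(formed) = 3363 kJ
ΔH = Σ(broken) − Σ(formed) = 3240 − 3363 = −123 kJ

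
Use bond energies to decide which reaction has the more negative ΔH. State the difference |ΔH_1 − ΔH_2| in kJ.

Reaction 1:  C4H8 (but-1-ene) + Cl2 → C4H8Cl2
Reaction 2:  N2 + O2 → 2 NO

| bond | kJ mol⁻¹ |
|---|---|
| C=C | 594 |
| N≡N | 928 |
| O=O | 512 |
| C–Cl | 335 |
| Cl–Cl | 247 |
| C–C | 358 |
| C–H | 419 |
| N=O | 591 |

Reaction 1, by 445 kJ

Reaction 1:
  Bonds broken (reactants):
    C–C: 2 × 358 = 716
    C–H: 8 × 419 = 3352
    C=C: 1 × 594 = 594
    Cl–Cl: 1 × 247 = 247
    Σ(broken) = 4909 kJ
  Bonds formed (products):
    C–C: 3 × 358 = 1074
    C–Cl: 2 × 335 = 670
    C–H: 8 × 419 = 3352
    Σ(formed) = 5096 kJ
  ΔH_1 = 4909 − 5096 = −187 kJ
Reaction 2:
  Bonds broken (reactants):
    N≡N: 1 × 928 = 928
    O=O: 1 × 512 = 512
    Σ(broken) = 1440 kJ
  Bonds formed (products):
    N=O: 2 × 591 = 1182
    Σ(formed) = 1182 kJ
  ΔH_2 = 1440 − 1182 = +258 kJ
ΔH_1 − ΔH_2 = −445 kJ, so reaction 1 has the more negative ΔH; |ΔH_1 − ΔH_2| = 445 kJ.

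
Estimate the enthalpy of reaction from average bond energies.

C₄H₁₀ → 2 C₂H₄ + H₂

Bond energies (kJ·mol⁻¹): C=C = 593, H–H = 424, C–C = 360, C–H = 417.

Bonds broken (reactants):
  C–C: 3 × 360 = 1080
  C–H: 10 × 417 = 4170
  Σ(broken) = 5250 kJ
Bonds formed (products):
  C–H: 8 × 417 = 3336
  C=C: 2 × 593 = 1186
  H–H: 1 × 424 = 424
  Σ(formed) = 4946 kJ
ΔH = Σ(broken) − Σ(formed) = 5250 − 4946 = +304 kJ

ΔH ≈ +304 kJ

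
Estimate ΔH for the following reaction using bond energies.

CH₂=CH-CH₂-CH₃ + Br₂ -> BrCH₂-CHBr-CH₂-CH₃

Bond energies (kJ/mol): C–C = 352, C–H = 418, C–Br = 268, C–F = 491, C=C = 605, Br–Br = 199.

Bonds broken (reactants):
  Br–Br: 1 × 199 = 199
  C–C: 2 × 352 = 704
  C–H: 8 × 418 = 3344
  C=C: 1 × 605 = 605
  Σ(broken) = 4852 kJ
Bonds formed (products):
  C–Br: 2 × 268 = 536
  C–C: 3 × 352 = 1056
  C–H: 8 × 418 = 3344
  Σ(formed) = 4936 kJ
ΔH = Σ(broken) − Σ(formed) = 4852 − 4936 = −84 kJ

ΔH ≈ −84 kJ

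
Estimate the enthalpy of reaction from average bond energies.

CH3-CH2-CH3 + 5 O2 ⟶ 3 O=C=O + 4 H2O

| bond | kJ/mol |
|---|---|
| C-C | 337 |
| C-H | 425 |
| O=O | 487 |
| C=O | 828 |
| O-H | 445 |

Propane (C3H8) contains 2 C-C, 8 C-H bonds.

Bonds broken (reactants):
  C-C: 2 × 337 = 674
  C-H: 8 × 425 = 3400
  O=O: 5 × 487 = 2435
  Σ(broken) = 6509 kJ
Bonds formed (products):
  C=O: 6 × 828 = 4968
  O-H: 8 × 445 = 3560
  Σ(formed) = 8528 kJ
ΔH = Σ(broken) − Σ(formed) = 6509 − 8528 = −2019 kJ

ΔH ≈ −2019 kJ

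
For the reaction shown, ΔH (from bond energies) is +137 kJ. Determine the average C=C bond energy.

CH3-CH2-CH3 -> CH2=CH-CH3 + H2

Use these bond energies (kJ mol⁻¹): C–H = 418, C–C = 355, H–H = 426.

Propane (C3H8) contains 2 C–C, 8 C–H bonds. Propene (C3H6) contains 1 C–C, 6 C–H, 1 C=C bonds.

Let D be the C=C bond energy.
Σ(broken) = 2×355 + 8×418 = 4054
Σ(formed) = 1×355 + 6×418 + 1×D + 1×426 = 3289 + D
ΔH = Σ(broken) − Σ(formed) = (4054) − (3289 + D) = +765 − D
Setting this equal to +137 kJ gives D = 628 kJ/mol.

D(C=C) ≈ 628 kJ/mol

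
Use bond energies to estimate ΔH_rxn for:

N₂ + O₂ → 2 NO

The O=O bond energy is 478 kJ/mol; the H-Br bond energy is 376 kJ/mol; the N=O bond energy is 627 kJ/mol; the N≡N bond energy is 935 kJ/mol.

ΔH ≈ +159 kJ

Bonds broken (reactants):
  N≡N: 1 × 935 = 935
  O=O: 1 × 478 = 478
  Σ(broken) = 1413 kJ
Bonds formed (products):
  N=O: 2 × 627 = 1254
  Σ(formed) = 1254 kJ
ΔH = Σ(broken) − Σ(formed) = 1413 − 1254 = +159 kJ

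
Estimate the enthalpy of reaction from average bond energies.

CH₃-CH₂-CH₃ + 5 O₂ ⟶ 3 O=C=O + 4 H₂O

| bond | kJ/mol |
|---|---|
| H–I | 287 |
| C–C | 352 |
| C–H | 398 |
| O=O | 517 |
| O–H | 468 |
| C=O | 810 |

Bonds broken (reactants):
  C–C: 2 × 352 = 704
  C–H: 8 × 398 = 3184
  O=O: 5 × 517 = 2585
  Σ(broken) = 6473 kJ
Bonds formed (products):
  C=O: 6 × 810 = 4860
  O–H: 8 × 468 = 3744
  Σ(formed) = 8604 kJ
ΔH = Σ(broken) − Σ(formed) = 6473 − 8604 = −2131 kJ

ΔH ≈ −2131 kJ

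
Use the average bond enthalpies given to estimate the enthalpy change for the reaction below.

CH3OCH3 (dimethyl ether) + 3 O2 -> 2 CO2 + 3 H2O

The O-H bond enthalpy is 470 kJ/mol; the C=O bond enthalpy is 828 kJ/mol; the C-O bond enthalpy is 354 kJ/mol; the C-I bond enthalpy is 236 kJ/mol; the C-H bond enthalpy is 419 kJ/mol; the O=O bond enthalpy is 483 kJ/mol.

ΔH ≈ −1461 kJ

Bonds broken (reactants):
  C-H: 6 × 419 = 2514
  C-O: 2 × 354 = 708
  O=O: 3 × 483 = 1449
  Σ(broken) = 4671 kJ
Bonds formed (products):
  C=O: 4 × 828 = 3312
  O-H: 6 × 470 = 2820
  Σ(formed) = 6132 kJ
ΔH = Σ(broken) − Σ(formed) = 4671 − 6132 = −1461 kJ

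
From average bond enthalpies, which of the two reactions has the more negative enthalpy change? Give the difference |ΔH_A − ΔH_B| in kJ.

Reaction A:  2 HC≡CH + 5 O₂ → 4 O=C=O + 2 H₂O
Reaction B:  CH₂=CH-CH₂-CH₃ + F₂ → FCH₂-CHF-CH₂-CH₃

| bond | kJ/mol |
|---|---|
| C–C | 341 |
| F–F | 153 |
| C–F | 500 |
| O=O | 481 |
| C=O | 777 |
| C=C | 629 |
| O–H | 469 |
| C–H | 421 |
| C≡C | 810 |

Reaction A, by 1824 kJ

Reaction A:
  Bonds broken (reactants):
    C≡C: 2 × 810 = 1620
    C–H: 4 × 421 = 1684
    O=O: 5 × 481 = 2405
    Σ(broken) = 5709 kJ
  Bonds formed (products):
    C=O: 8 × 777 = 6216
    O–H: 4 × 469 = 1876
    Σ(formed) = 8092 kJ
  ΔH_A = 5709 − 8092 = −2383 kJ
Reaction B:
  Bonds broken (reactants):
    C–C: 2 × 341 = 682
    C–H: 8 × 421 = 3368
    C=C: 1 × 629 = 629
    F–F: 1 × 153 = 153
    Σ(broken) = 4832 kJ
  Bonds formed (products):
    C–C: 3 × 341 = 1023
    C–F: 2 × 500 = 1000
    C–H: 8 × 421 = 3368
    Σ(formed) = 5391 kJ
  ΔH_B = 4832 − 5391 = −559 kJ
ΔH_A − ΔH_B = −1824 kJ, so reaction A has the more negative ΔH; |ΔH_A − ΔH_B| = 1824 kJ.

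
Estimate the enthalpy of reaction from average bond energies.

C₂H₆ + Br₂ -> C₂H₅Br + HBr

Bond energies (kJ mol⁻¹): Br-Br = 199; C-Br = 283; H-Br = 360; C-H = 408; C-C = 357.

Bonds broken (reactants):
  Br-Br: 1 × 199 = 199
  C-C: 1 × 357 = 357
  C-H: 6 × 408 = 2448
  Σ(broken) = 3004 kJ
Bonds formed (products):
  C-Br: 1 × 283 = 283
  C-C: 1 × 357 = 357
  C-H: 5 × 408 = 2040
  H-Br: 1 × 360 = 360
  Σ(formed) = 3040 kJ
ΔH = Σ(broken) − Σ(formed) = 3004 − 3040 = −36 kJ

ΔH ≈ −36 kJ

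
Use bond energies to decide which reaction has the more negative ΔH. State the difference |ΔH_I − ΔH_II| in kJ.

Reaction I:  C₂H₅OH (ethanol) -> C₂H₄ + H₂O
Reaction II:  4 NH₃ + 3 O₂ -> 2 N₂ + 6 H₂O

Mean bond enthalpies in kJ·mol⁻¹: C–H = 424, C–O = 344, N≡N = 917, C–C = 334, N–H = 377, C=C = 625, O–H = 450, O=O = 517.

Reaction II, by 1186 kJ

Reaction I:
  Bonds broken (reactants):
    C–C: 1 × 334 = 334
    C–H: 5 × 424 = 2120
    C–O: 1 × 344 = 344
    O–H: 1 × 450 = 450
    Σ(broken) = 3248 kJ
  Bonds formed (products):
    C–H: 4 × 424 = 1696
    C=C: 1 × 625 = 625
    O–H: 2 × 450 = 900
    Σ(formed) = 3221 kJ
  ΔH_I = 3248 − 3221 = +27 kJ
Reaction II:
  Bonds broken (reactants):
    N–H: 12 × 377 = 4524
    O=O: 3 × 517 = 1551
    Σ(broken) = 6075 kJ
  Bonds formed (products):
    N≡N: 2 × 917 = 1834
    O–H: 12 × 450 = 5400
    Σ(formed) = 7234 kJ
  ΔH_II = 6075 − 7234 = −1159 kJ
ΔH_I − ΔH_II = +1186 kJ, so reaction II has the more negative ΔH; |ΔH_I − ΔH_II| = 1186 kJ.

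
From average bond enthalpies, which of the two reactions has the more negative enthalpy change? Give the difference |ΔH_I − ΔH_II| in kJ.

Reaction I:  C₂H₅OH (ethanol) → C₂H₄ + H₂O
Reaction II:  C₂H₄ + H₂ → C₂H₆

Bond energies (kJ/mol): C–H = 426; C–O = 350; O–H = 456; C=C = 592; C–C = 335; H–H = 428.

Reaction I:
  Bonds broken (reactants):
    C–C: 1 × 335 = 335
    C–H: 5 × 426 = 2130
    C–O: 1 × 350 = 350
    O–H: 1 × 456 = 456
    Σ(broken) = 3271 kJ
  Bonds formed (products):
    C–H: 4 × 426 = 1704
    C=C: 1 × 592 = 592
    O–H: 2 × 456 = 912
    Σ(formed) = 3208 kJ
  ΔH_I = 3271 − 3208 = +63 kJ
Reaction II:
  Bonds broken (reactants):
    C–H: 4 × 426 = 1704
    C=C: 1 × 592 = 592
    H–H: 1 × 428 = 428
    Σ(broken) = 2724 kJ
  Bonds formed (products):
    C–C: 1 × 335 = 335
    C–H: 6 × 426 = 2556
    Σ(formed) = 2891 kJ
  ΔH_II = 2724 − 2891 = −167 kJ
ΔH_I − ΔH_II = +230 kJ, so reaction II has the more negative ΔH; |ΔH_I − ΔH_II| = 230 kJ.

Reaction II, by 230 kJ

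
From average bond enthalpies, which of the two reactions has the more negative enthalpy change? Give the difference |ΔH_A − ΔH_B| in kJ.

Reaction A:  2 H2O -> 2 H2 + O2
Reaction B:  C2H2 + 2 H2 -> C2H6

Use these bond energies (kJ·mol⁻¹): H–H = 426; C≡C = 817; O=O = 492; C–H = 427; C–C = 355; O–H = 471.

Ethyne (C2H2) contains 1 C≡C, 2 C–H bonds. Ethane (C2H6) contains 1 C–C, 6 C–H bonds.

Reaction A:
  Bonds broken (reactants):
    O–H: 4 × 471 = 1884
    Σ(broken) = 1884 kJ
  Bonds formed (products):
    H–H: 2 × 426 = 852
    O=O: 1 × 492 = 492
    Σ(formed) = 1344 kJ
  ΔH_A = 1884 − 1344 = +540 kJ
Reaction B:
  Bonds broken (reactants):
    C≡C: 1 × 817 = 817
    C–H: 2 × 427 = 854
    H–H: 2 × 426 = 852
    Σ(broken) = 2523 kJ
  Bonds formed (products):
    C–C: 1 × 355 = 355
    C–H: 6 × 427 = 2562
    Σ(formed) = 2917 kJ
  ΔH_B = 2523 − 2917 = −394 kJ
ΔH_A − ΔH_B = +934 kJ, so reaction B has the more negative ΔH; |ΔH_A − ΔH_B| = 934 kJ.

Reaction B, by 934 kJ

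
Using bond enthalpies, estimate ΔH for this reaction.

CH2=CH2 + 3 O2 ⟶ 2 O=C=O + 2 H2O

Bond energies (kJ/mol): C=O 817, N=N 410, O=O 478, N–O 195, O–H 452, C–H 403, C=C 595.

ΔH ≈ −1435 kJ

Bonds broken (reactants):
  C–H: 4 × 403 = 1612
  C=C: 1 × 595 = 595
  O=O: 3 × 478 = 1434
  Σ(broken) = 3641 kJ
Bonds formed (products):
  C=O: 4 × 817 = 3268
  O–H: 4 × 452 = 1808
  Σ(formed) = 5076 kJ
ΔH = Σ(broken) − Σ(formed) = 3641 − 5076 = −1435 kJ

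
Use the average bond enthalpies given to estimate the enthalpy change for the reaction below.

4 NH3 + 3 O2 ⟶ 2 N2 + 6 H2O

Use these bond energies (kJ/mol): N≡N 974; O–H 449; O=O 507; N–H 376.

ΔH ≈ −1303 kJ

Bonds broken (reactants):
  N–H: 12 × 376 = 4512
  O=O: 3 × 507 = 1521
  Σ(broken) = 6033 kJ
Bonds formed (products):
  N≡N: 2 × 974 = 1948
  O–H: 12 × 449 = 5388
  Σ(formed) = 7336 kJ
ΔH = Σ(broken) − Σ(formed) = 6033 − 7336 = −1303 kJ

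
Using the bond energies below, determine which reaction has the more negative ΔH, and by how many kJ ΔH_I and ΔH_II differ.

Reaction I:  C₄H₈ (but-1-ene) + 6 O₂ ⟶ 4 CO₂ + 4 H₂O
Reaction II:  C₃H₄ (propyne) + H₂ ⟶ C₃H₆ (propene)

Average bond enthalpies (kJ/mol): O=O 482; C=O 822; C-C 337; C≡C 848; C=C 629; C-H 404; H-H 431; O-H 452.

Reaction I:
  Bonds broken (reactants):
    C-C: 2 × 337 = 674
    C-H: 8 × 404 = 3232
    C=C: 1 × 629 = 629
    O=O: 6 × 482 = 2892
    Σ(broken) = 7427 kJ
  Bonds formed (products):
    C=O: 8 × 822 = 6576
    O-H: 8 × 452 = 3616
    Σ(formed) = 10192 kJ
  ΔH_I = 7427 − 10192 = −2765 kJ
Reaction II:
  Bonds broken (reactants):
    C≡C: 1 × 848 = 848
    C-C: 1 × 337 = 337
    C-H: 4 × 404 = 1616
    H-H: 1 × 431 = 431
    Σ(broken) = 3232 kJ
  Bonds formed (products):
    C-C: 1 × 337 = 337
    C-H: 6 × 404 = 2424
    C=C: 1 × 629 = 629
    Σ(formed) = 3390 kJ
  ΔH_II = 3232 − 3390 = −158 kJ
ΔH_I − ΔH_II = −2607 kJ, so reaction I has the more negative ΔH; |ΔH_I − ΔH_II| = 2607 kJ.

Reaction I, by 2607 kJ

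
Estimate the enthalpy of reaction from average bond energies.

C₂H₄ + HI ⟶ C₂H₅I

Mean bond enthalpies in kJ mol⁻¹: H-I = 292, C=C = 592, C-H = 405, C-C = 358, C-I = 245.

Bonds broken (reactants):
  C-H: 4 × 405 = 1620
  C=C: 1 × 592 = 592
  H-I: 1 × 292 = 292
  Σ(broken) = 2504 kJ
Bonds formed (products):
  C-C: 1 × 358 = 358
  C-H: 5 × 405 = 2025
  C-I: 1 × 245 = 245
  Σ(formed) = 2628 kJ
ΔH = Σ(broken) − Σ(formed) = 2504 − 2628 = −124 kJ

ΔH ≈ −124 kJ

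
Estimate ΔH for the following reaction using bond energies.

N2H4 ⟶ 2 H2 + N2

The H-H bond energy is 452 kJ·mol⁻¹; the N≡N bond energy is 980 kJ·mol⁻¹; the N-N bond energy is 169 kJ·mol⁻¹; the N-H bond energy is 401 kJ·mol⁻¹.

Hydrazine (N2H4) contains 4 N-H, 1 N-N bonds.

ΔH ≈ −111 kJ

Bonds broken (reactants):
  N-H: 4 × 401 = 1604
  N-N: 1 × 169 = 169
  Σ(broken) = 1773 kJ
Bonds formed (products):
  H-H: 2 × 452 = 904
  N≡N: 1 × 980 = 980
  Σ(formed) = 1884 kJ
ΔH = Σ(broken) − Σ(formed) = 1773 − 1884 = −111 kJ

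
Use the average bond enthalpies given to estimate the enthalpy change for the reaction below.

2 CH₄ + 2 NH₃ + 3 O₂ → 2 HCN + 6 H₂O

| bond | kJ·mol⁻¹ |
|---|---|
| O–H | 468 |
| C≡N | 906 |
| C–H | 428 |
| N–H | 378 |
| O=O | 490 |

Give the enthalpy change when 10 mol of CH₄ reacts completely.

ΔH = −5610 kJ

Bonds broken (reactants):
  C–H: 8 × 428 = 3424
  N–H: 6 × 378 = 2268
  O=O: 3 × 490 = 1470
  Σ(broken) = 7162 kJ
Bonds formed (products):
  C≡N: 2 × 906 = 1812
  C–H: 2 × 428 = 856
  O–H: 12 × 468 = 5616
  Σ(formed) = 8284 kJ
ΔH = Σ(broken) − Σ(formed) = 7162 − 8284 = −1122 kJ
For 5× the reaction as written: 5 × (−1122) = −5610 kJ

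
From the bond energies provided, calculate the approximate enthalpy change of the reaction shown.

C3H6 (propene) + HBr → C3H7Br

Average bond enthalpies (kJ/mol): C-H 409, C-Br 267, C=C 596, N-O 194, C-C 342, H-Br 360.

ΔH ≈ −62 kJ

Bonds broken (reactants):
  C-C: 1 × 342 = 342
  C-H: 6 × 409 = 2454
  C=C: 1 × 596 = 596
  H-Br: 1 × 360 = 360
  Σ(broken) = 3752 kJ
Bonds formed (products):
  C-Br: 1 × 267 = 267
  C-C: 2 × 342 = 684
  C-H: 7 × 409 = 2863
  Σ(formed) = 3814 kJ
ΔH = Σ(broken) − Σ(formed) = 3752 − 3814 = −62 kJ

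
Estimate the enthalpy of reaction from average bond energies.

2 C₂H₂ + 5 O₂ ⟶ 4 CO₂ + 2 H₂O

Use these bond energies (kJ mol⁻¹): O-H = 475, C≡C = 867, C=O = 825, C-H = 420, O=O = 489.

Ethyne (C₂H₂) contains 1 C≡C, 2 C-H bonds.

ΔH ≈ −2641 kJ

Bonds broken (reactants):
  C≡C: 2 × 867 = 1734
  C-H: 4 × 420 = 1680
  O=O: 5 × 489 = 2445
  Σ(broken) = 5859 kJ
Bonds formed (products):
  C=O: 8 × 825 = 6600
  O-H: 4 × 475 = 1900
  Σ(formed) = 8500 kJ
ΔH = Σ(broken) − Σ(formed) = 5859 − 8500 = −2641 kJ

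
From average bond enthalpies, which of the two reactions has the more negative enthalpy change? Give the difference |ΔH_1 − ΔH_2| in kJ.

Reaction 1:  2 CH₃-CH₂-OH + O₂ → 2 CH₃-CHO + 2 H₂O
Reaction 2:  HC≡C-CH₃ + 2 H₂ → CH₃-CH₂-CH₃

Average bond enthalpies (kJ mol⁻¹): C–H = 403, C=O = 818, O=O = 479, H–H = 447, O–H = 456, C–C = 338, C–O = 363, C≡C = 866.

Reaction 1, by 347 kJ

Reaction 1:
  Bonds broken (reactants):
    C–C: 2 × 338 = 676
    C–H: 10 × 403 = 4030
    C–O: 2 × 363 = 726
    O–H: 2 × 456 = 912
    O=O: 1 × 479 = 479
    Σ(broken) = 6823 kJ
  Bonds formed (products):
    C–C: 2 × 338 = 676
    C–H: 8 × 403 = 3224
    C=O: 2 × 818 = 1636
    O–H: 4 × 456 = 1824
    Σ(formed) = 7360 kJ
  ΔH_1 = 6823 − 7360 = −537 kJ
Reaction 2:
  Bonds broken (reactants):
    C≡C: 1 × 866 = 866
    C–C: 1 × 338 = 338
    C–H: 4 × 403 = 1612
    H–H: 2 × 447 = 894
    Σ(broken) = 3710 kJ
  Bonds formed (products):
    C–C: 2 × 338 = 676
    C–H: 8 × 403 = 3224
    Σ(formed) = 3900 kJ
  ΔH_2 = 3710 − 3900 = −190 kJ
ΔH_1 − ΔH_2 = −347 kJ, so reaction 1 has the more negative ΔH; |ΔH_1 − ΔH_2| = 347 kJ.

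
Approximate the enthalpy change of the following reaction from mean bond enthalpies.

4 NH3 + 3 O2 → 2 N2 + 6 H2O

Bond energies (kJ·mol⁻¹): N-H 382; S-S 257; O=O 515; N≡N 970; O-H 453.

Bonds broken (reactants):
  N-H: 12 × 382 = 4584
  O=O: 3 × 515 = 1545
  Σ(broken) = 6129 kJ
Bonds formed (products):
  N≡N: 2 × 970 = 1940
  O-H: 12 × 453 = 5436
  Σ(formed) = 7376 kJ
ΔH = Σ(broken) − Σ(formed) = 6129 − 7376 = −1247 kJ

ΔH ≈ −1247 kJ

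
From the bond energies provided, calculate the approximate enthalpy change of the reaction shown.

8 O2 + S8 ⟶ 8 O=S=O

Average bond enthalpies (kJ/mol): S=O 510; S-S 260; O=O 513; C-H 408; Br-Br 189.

ΔH ≈ −1976 kJ

Bonds broken (reactants):
  O=O: 8 × 513 = 4104
  S-S: 8 × 260 = 2080
  Σ(broken) = 6184 kJ
Bonds formed (products):
  S=O: 16 × 510 = 8160
  Σ(formed) = 8160 kJ
ΔH = Σ(broken) − Σ(formed) = 6184 − 8160 = −1976 kJ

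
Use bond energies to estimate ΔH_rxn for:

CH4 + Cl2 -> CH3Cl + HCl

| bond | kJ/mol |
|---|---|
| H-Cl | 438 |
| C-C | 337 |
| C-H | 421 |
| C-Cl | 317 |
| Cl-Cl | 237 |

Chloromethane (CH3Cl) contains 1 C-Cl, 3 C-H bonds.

ΔH ≈ −97 kJ

Bonds broken (reactants):
  C-H: 4 × 421 = 1684
  Cl-Cl: 1 × 237 = 237
  Σ(broken) = 1921 kJ
Bonds formed (products):
  C-Cl: 1 × 317 = 317
  C-H: 3 × 421 = 1263
  H-Cl: 1 × 438 = 438
  Σ(formed) = 2018 kJ
ΔH = Σ(broken) − Σ(formed) = 1921 − 2018 = −97 kJ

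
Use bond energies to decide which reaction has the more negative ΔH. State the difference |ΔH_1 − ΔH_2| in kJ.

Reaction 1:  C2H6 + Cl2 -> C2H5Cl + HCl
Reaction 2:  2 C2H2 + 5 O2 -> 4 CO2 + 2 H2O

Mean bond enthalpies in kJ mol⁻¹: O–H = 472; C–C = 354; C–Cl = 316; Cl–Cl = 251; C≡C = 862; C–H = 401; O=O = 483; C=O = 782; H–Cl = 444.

Reaction 1:
  Bonds broken (reactants):
    C–C: 1 × 354 = 354
    C–H: 6 × 401 = 2406
    Cl–Cl: 1 × 251 = 251
    Σ(broken) = 3011 kJ
  Bonds formed (products):
    C–C: 1 × 354 = 354
    C–Cl: 1 × 316 = 316
    C–H: 5 × 401 = 2005
    H–Cl: 1 × 444 = 444
    Σ(formed) = 3119 kJ
  ΔH_1 = 3011 − 3119 = −108 kJ
Reaction 2:
  Bonds broken (reactants):
    C≡C: 2 × 862 = 1724
    C–H: 4 × 401 = 1604
    O=O: 5 × 483 = 2415
    Σ(broken) = 5743 kJ
  Bonds formed (products):
    C=O: 8 × 782 = 6256
    O–H: 4 × 472 = 1888
    Σ(formed) = 8144 kJ
  ΔH_2 = 5743 − 8144 = −2401 kJ
ΔH_1 − ΔH_2 = +2293 kJ, so reaction 2 has the more negative ΔH; |ΔH_1 − ΔH_2| = 2293 kJ.

Reaction 2, by 2293 kJ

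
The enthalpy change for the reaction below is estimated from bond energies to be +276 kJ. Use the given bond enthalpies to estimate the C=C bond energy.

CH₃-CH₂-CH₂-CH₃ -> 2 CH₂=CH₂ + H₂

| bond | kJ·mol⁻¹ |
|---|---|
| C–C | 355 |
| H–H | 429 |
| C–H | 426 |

D(C=C) ≈ 606 kJ/mol

Let D be the C=C bond energy.
Σ(broken) = 3×355 + 10×426 = 5325
Σ(formed) = 8×426 + 2×D + 1×429 = 3837 + 2D
ΔH = Σ(broken) − Σ(formed) = (5325) − (3837 + 2D) = +1488 − 2D
Setting this equal to +276 kJ gives 2D = 1212, so D = 606 kJ/mol.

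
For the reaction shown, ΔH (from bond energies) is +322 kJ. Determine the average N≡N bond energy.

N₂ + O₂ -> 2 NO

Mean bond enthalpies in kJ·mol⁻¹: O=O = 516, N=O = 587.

D(N≡N) ≈ 980 kJ/mol

Let D be the N≡N bond energy.
Σ(broken) = 1×D + 1×516 = 516 + D
Σ(formed) = 2×587 = 1174
ΔH = Σ(broken) − Σ(formed) = (516 + D) − (1174) = −658 + D
Setting this equal to +322 kJ gives D = 980 kJ/mol.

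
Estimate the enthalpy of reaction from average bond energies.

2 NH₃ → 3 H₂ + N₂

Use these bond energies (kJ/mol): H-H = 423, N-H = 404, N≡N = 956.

Bonds broken (reactants):
  N-H: 6 × 404 = 2424
  Σ(broken) = 2424 kJ
Bonds formed (products):
  H-H: 3 × 423 = 1269
  N≡N: 1 × 956 = 956
  Σ(formed) = 2225 kJ
ΔH = Σ(broken) − Σ(formed) = 2424 − 2225 = +199 kJ

ΔH ≈ +199 kJ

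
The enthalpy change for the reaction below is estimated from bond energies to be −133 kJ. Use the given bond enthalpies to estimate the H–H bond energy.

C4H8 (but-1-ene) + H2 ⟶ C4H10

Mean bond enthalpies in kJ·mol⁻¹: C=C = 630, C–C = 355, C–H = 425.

Let D be the H–H bond energy.
Σ(broken) = 2×355 + 8×425 + 1×630 + 1×D = 4740 + D
Σ(formed) = 3×355 + 10×425 = 5315
ΔH = Σ(broken) − Σ(formed) = (4740 + D) − (5315) = −575 + D
Setting this equal to −133 kJ gives D = 442 kJ/mol.

D(H–H) ≈ 442 kJ/mol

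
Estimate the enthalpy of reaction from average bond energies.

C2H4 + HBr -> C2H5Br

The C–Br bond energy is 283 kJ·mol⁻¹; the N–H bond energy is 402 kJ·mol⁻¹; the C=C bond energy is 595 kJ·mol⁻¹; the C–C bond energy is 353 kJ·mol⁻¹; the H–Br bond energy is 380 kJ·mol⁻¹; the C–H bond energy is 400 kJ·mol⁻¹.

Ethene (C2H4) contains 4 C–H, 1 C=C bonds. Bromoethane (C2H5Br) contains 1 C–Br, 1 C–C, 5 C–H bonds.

Bonds broken (reactants):
  C–H: 4 × 400 = 1600
  C=C: 1 × 595 = 595
  H–Br: 1 × 380 = 380
  Σ(broken) = 2575 kJ
Bonds formed (products):
  C–Br: 1 × 283 = 283
  C–C: 1 × 353 = 353
  C–H: 5 × 400 = 2000
  Σ(formed) = 2636 kJ
ΔH = Σ(broken) − Σ(formed) = 2575 − 2636 = −61 kJ

ΔH ≈ −61 kJ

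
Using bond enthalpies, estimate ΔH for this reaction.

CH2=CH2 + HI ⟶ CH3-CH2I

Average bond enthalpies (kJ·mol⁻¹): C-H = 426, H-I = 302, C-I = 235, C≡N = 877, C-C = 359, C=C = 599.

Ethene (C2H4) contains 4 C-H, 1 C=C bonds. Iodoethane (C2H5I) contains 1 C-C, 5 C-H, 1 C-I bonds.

ΔH ≈ −119 kJ

Bonds broken (reactants):
  C-H: 4 × 426 = 1704
  C=C: 1 × 599 = 599
  H-I: 1 × 302 = 302
  Σ(broken) = 2605 kJ
Bonds formed (products):
  C-C: 1 × 359 = 359
  C-H: 5 × 426 = 2130
  C-I: 1 × 235 = 235
  Σ(formed) = 2724 kJ
ΔH = Σ(broken) − Σ(formed) = 2605 − 2724 = −119 kJ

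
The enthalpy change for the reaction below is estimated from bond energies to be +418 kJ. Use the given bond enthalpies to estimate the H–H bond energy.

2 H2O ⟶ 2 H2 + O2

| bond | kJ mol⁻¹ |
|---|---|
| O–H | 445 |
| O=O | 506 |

Let D be the H–H bond energy.
Σ(broken) = 4×445 = 1780
Σ(formed) = 2×D + 1×506 = 506 + 2D
ΔH = Σ(broken) − Σ(formed) = (1780) − (506 + 2D) = +1274 − 2D
Setting this equal to +418 kJ gives 2D = 856, so D = 428 kJ/mol.

D(H–H) ≈ 428 kJ/mol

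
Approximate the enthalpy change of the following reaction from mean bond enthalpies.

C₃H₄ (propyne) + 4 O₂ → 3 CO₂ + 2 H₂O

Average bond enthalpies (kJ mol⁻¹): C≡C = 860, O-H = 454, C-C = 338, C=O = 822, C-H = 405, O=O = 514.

Bonds broken (reactants):
  C≡C: 1 × 860 = 860
  C-C: 1 × 338 = 338
  C-H: 4 × 405 = 1620
  O=O: 4 × 514 = 2056
  Σ(broken) = 4874 kJ
Bonds formed (products):
  C=O: 6 × 822 = 4932
  O-H: 4 × 454 = 1816
  Σ(formed) = 6748 kJ
ΔH = Σ(broken) − Σ(formed) = 4874 − 6748 = −1874 kJ

ΔH ≈ −1874 kJ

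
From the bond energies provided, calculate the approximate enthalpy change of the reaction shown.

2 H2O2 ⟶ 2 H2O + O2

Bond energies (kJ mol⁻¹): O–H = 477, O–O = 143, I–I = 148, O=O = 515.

ΔH ≈ −229 kJ

Bonds broken (reactants):
  O–H: 4 × 477 = 1908
  O–O: 2 × 143 = 286
  Σ(broken) = 2194 kJ
Bonds formed (products):
  O–H: 4 × 477 = 1908
  O=O: 1 × 515 = 515
  Σ(formed) = 2423 kJ
ΔH = Σ(broken) − Σ(formed) = 2194 − 2423 = −229 kJ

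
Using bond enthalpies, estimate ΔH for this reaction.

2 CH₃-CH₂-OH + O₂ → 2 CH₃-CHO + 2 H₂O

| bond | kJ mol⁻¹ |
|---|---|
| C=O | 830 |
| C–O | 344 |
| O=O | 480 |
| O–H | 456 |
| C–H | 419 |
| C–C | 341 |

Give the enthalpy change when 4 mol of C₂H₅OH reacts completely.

ΔH = −1132 kJ

Bonds broken (reactants):
  C–C: 2 × 341 = 682
  C–H: 10 × 419 = 4190
  C–O: 2 × 344 = 688
  O–H: 2 × 456 = 912
  O=O: 1 × 480 = 480
  Σ(broken) = 6952 kJ
Bonds formed (products):
  C–C: 2 × 341 = 682
  C–H: 8 × 419 = 3352
  C=O: 2 × 830 = 1660
  O–H: 4 × 456 = 1824
  Σ(formed) = 7518 kJ
ΔH = Σ(broken) − Σ(formed) = 6952 − 7518 = −566 kJ
For 2× the reaction as written: 2 × (−566) = −1132 kJ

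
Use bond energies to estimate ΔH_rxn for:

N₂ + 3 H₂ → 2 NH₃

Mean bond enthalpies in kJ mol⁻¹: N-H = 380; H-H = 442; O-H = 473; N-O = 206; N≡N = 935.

ΔH ≈ −19 kJ

Bonds broken (reactants):
  H-H: 3 × 442 = 1326
  N≡N: 1 × 935 = 935
  Σ(broken) = 2261 kJ
Bonds formed (products):
  N-H: 6 × 380 = 2280
  Σ(formed) = 2280 kJ
ΔH = Σ(broken) − Σ(formed) = 2261 − 2280 = −19 kJ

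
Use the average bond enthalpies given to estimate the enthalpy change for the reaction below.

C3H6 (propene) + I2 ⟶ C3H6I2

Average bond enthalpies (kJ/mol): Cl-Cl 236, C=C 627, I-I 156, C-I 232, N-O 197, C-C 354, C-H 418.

ΔH ≈ −35 kJ

Bonds broken (reactants):
  C-C: 1 × 354 = 354
  C-H: 6 × 418 = 2508
  C=C: 1 × 627 = 627
  I-I: 1 × 156 = 156
  Σ(broken) = 3645 kJ
Bonds formed (products):
  C-C: 2 × 354 = 708
  C-H: 6 × 418 = 2508
  C-I: 2 × 232 = 464
  Σ(formed) = 3680 kJ
ΔH = Σ(broken) − Σ(formed) = 3645 − 3680 = −35 kJ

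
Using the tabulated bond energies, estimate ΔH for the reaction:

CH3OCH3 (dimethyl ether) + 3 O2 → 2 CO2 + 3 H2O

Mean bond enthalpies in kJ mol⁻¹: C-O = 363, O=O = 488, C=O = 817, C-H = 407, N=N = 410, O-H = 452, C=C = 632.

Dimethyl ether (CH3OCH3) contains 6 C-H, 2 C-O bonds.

Bonds broken (reactants):
  C-H: 6 × 407 = 2442
  C-O: 2 × 363 = 726
  O=O: 3 × 488 = 1464
  Σ(broken) = 4632 kJ
Bonds formed (products):
  C=O: 4 × 817 = 3268
  O-H: 6 × 452 = 2712
  Σ(formed) = 5980 kJ
ΔH = Σ(broken) − Σ(formed) = 4632 − 5980 = −1348 kJ

ΔH ≈ −1348 kJ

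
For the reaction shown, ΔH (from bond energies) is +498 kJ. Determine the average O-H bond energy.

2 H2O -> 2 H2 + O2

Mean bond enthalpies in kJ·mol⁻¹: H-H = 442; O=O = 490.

D(O-H) ≈ 468 kJ/mol

Let D be the O-H bond energy.
Σ(broken) = 4×D = 4D
Σ(formed) = 2×442 + 1×490 = 1374
ΔH = Σ(broken) − Σ(formed) = (4D) − (1374) = −1374 + 4D
Setting this equal to +498 kJ gives 4D = 1872, so D = 468 kJ/mol.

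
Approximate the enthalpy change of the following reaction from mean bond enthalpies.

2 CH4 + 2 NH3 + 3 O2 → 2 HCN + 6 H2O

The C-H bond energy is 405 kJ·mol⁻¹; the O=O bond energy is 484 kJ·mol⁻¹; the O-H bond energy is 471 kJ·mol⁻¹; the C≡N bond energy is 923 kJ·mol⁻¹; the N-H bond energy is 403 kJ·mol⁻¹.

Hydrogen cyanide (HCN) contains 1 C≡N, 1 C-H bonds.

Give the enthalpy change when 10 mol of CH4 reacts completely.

Bonds broken (reactants):
  C-H: 8 × 405 = 3240
  N-H: 6 × 403 = 2418
  O=O: 3 × 484 = 1452
  Σ(broken) = 7110 kJ
Bonds formed (products):
  C≡N: 2 × 923 = 1846
  C-H: 2 × 405 = 810
  O-H: 12 × 471 = 5652
  Σ(formed) = 8308 kJ
ΔH = Σ(broken) − Σ(formed) = 7110 − 8308 = −1198 kJ
For 5× the reaction as written: 5 × (−1198) = −5990 kJ

ΔH = −5990 kJ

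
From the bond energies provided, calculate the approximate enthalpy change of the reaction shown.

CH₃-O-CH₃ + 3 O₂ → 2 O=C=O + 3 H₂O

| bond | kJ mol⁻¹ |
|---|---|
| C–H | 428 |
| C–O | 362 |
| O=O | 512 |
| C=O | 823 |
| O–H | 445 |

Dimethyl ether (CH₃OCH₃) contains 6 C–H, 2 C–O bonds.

ΔH ≈ −1134 kJ

Bonds broken (reactants):
  C–H: 6 × 428 = 2568
  C–O: 2 × 362 = 724
  O=O: 3 × 512 = 1536
  Σ(broken) = 4828 kJ
Bonds formed (products):
  C=O: 4 × 823 = 3292
  O–H: 6 × 445 = 2670
  Σ(formed) = 5962 kJ
ΔH = Σ(broken) − Σ(formed) = 4828 − 5962 = −1134 kJ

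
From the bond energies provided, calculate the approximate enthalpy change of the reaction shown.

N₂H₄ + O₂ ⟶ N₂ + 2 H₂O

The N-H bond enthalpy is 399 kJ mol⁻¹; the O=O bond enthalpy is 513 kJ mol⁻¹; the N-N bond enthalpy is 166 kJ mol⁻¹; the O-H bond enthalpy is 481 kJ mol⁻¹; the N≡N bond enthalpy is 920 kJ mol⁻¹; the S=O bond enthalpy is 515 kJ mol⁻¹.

ΔH ≈ −569 kJ

Bonds broken (reactants):
  N-H: 4 × 399 = 1596
  N-N: 1 × 166 = 166
  O=O: 1 × 513 = 513
  Σ(broken) = 2275 kJ
Bonds formed (products):
  N≡N: 1 × 920 = 920
  O-H: 4 × 481 = 1924
  Σ(formed) = 2844 kJ
ΔH = Σ(broken) − Σ(formed) = 2275 − 2844 = −569 kJ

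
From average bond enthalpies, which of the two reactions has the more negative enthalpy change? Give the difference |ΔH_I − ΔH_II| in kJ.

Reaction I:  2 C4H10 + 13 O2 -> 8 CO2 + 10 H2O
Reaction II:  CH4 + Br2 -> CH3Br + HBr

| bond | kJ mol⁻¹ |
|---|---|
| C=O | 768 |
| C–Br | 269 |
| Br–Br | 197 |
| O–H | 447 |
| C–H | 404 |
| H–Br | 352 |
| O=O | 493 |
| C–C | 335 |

Reaction I:
  Bonds broken (reactants):
    C–C: 6 × 335 = 2010
    C–H: 20 × 404 = 8080
    O=O: 13 × 493 = 6409
    Σ(broken) = 16499 kJ
  Bonds formed (products):
    C=O: 16 × 768 = 12288
    O–H: 20 × 447 = 8940
    Σ(formed) = 21228 kJ
  ΔH_I = 16499 − 21228 = −4729 kJ
Reaction II:
  Bonds broken (reactants):
    Br–Br: 1 × 197 = 197
    C–H: 4 × 404 = 1616
    Σ(broken) = 1813 kJ
  Bonds formed (products):
    C–Br: 1 × 269 = 269
    C–H: 3 × 404 = 1212
    H–Br: 1 × 352 = 352
    Σ(formed) = 1833 kJ
  ΔH_II = 1813 − 1833 = −20 kJ
ΔH_I − ΔH_II = −4709 kJ, so reaction I has the more negative ΔH; |ΔH_I − ΔH_II| = 4709 kJ.

Reaction I, by 4709 kJ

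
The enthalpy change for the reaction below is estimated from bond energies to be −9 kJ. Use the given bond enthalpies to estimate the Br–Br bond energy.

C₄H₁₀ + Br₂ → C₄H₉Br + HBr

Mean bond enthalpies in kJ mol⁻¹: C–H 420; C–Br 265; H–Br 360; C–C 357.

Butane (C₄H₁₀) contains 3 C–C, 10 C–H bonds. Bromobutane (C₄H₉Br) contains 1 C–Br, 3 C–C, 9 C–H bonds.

Let D be the Br–Br bond energy.
Σ(broken) = 1×D + 3×357 + 10×420 = 5271 + D
Σ(formed) = 1×265 + 3×357 + 9×420 + 1×360 = 5476
ΔH = Σ(broken) − Σ(formed) = (5271 + D) − (5476) = −205 + D
Setting this equal to −9 kJ gives D = 196 kJ/mol.

D(Br–Br) ≈ 196 kJ/mol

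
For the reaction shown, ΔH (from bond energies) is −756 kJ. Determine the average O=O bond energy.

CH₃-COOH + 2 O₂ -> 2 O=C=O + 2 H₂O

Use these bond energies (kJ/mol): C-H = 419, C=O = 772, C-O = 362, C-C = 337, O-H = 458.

D(O=O) ≈ 489 kJ/mol

Let D be the O=O bond energy.
Σ(broken) = 1×337 + 3×419 + 1×362 + 1×772 + 1×458 + 2×D = 3186 + 2D
Σ(formed) = 4×772 + 4×458 = 4920
ΔH = Σ(broken) − Σ(formed) = (3186 + 2D) − (4920) = −1734 + 2D
Setting this equal to −756 kJ gives 2D = 978, so D = 489 kJ/mol.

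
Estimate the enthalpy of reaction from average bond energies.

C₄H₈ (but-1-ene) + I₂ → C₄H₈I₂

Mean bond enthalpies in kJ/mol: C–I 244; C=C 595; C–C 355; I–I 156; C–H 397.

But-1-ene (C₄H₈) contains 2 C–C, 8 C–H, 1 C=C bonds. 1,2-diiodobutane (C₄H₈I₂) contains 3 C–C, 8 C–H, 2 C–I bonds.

Bonds broken (reactants):
  C–C: 2 × 355 = 710
  C–H: 8 × 397 = 3176
  C=C: 1 × 595 = 595
  I–I: 1 × 156 = 156
  Σ(broken) = 4637 kJ
Bonds formed (products):
  C–C: 3 × 355 = 1065
  C–H: 8 × 397 = 3176
  C–I: 2 × 244 = 488
  Σ(formed) = 4729 kJ
ΔH = Σ(broken) − Σ(formed) = 4637 − 4729 = −92 kJ

ΔH ≈ −92 kJ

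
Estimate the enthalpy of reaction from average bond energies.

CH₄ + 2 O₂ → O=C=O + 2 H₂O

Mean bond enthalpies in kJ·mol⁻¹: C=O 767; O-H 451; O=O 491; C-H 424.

Bonds broken (reactants):
  C-H: 4 × 424 = 1696
  O=O: 2 × 491 = 982
  Σ(broken) = 2678 kJ
Bonds formed (products):
  C=O: 2 × 767 = 1534
  O-H: 4 × 451 = 1804
  Σ(formed) = 3338 kJ
ΔH = Σ(broken) − Σ(formed) = 2678 − 3338 = −660 kJ

ΔH ≈ −660 kJ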